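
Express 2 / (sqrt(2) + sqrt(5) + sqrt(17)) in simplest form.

(-7*sqrt(5) - 10*sqrt(2) + sqrt(170) + 5*sqrt(17))/15

Group as (sqrt(5) + sqrt(17)) + sqrt(2); multiply by (sqrt(5) + sqrt(17)) - sqrt(2), then rationalise the remaining surd.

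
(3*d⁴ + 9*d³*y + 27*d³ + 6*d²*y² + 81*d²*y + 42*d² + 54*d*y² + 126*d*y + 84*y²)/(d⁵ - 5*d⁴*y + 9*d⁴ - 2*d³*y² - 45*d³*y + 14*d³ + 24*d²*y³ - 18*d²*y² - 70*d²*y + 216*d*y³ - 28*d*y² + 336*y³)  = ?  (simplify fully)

(3*d + 3*y)/(d² - 7*d*y + 12*y²)

Factor: 3*d⁴ + 9*d³*y + 27*d³ + 6*d²*y² + 81*d²*y + 42*d² + 54*d*y² + 126*d*y + 84*y² = 3·(d + y)·(d + 2)·(d + 2*y)·(d + 7);  d⁵ - 5*d⁴*y + 9*d⁴ - 2*d³*y² - 45*d³*y + 14*d³ + 24*d²*y³ - 18*d²*y² - 70*d²*y + 216*d*y³ - 28*d*y² + 336*y³ = (d + 2*y)·(d + 7)·(d + 2)·(d - 4*y)·(d - 3*y)
Cancel the common factors (d + 2), (d + 2*y), (d + 7).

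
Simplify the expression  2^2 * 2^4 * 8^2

2^12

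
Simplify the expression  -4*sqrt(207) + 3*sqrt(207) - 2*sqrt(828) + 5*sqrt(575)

4*sqrt(207) = 12*sqrt(23); 3*sqrt(207) = 9*sqrt(23); 2*sqrt(828) = 12*sqrt(23); 5*sqrt(575) = 25*sqrt(23)
Combine: (-12 + 9 - 12 + 25)·sqrt(23) = 10*sqrt(23)

10*sqrt(23)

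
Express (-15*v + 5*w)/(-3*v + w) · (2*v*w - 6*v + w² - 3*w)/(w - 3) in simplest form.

Factor: -15*v + 5*w = 5·(-3*v + w);  2*v*w - 6*v + w² - 3*w = (w - 3)·(2*v + w)
Cancel the common factors (w - 3), (-3*v + w).

10*v + 5*w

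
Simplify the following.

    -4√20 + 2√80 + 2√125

4√20 = 8*√5; 2√80 = 8*√5; 2√125 = 10*√5
Combine: (-8 + 8 + 10)·√5 = 10*√5

10*√5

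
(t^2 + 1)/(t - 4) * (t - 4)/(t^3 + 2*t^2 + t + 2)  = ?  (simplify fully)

Factor: t^3 + 2*t^2 + t + 2 = (t + 2)*(t^2 + 1)
Cancel the common factors (t^2 + 1), (t - 4).

1/(t + 2)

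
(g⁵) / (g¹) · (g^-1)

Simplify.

Quotient: g⁴
Multiply by (g^-1): add exponents.

g³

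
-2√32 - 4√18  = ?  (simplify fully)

2√32 = 8*√2; 4√18 = 12*√2
Combine: (-8 - 12)·√2 = -20*√2

-20*√2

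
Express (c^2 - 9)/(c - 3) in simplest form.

c + 3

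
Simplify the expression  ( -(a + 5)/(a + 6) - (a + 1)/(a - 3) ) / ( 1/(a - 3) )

Numerator: -(a + 5)/(a + 6) - (a + 1)/(a - 3) = (-2*a² - 9*a + 9)/(a² + 3*a - 18)
Denominator: 1/(a - 3) = 1/(a - 3)
Divide: ((-2*a² - 9*a + 9)/(a² + 3*a - 18)) · (a - 3) = (-2*a² - 9*a + 9)/(a + 6)

(-2*a² - 9*a + 9)/(a + 6)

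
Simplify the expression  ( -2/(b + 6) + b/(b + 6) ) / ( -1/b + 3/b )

Numerator: -2/(b + 6) + b/(b + 6) = (b - 2)/(b + 6)
Denominator: -1/b + 3/b = 2/b
Divide: ((b - 2)/(b + 6)) · (b/2) = (b**2 - 2*b)/(2*b + 12)

(b**2 - 2*b)/(2*b + 12)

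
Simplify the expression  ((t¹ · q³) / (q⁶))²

t²/q⁶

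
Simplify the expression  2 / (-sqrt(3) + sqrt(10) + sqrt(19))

Group as (sqrt(10) + sqrt(19)) - sqrt(3); multiply by (sqrt(10) + sqrt(19)) + sqrt(3), then rationalise the remaining surd.

(-13*sqrt(3) - 3*sqrt(19) + 6*sqrt(10) + sqrt(570))/21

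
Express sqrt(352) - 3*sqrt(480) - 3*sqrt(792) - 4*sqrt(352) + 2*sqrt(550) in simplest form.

sqrt(352) = 4*sqrt(22); 3*sqrt(480) = 12*sqrt(30); 3*sqrt(792) = 18*sqrt(22); 4*sqrt(352) = 16*sqrt(22); 2*sqrt(550) = 10*sqrt(22)

-20*sqrt(22) - 12*sqrt(30)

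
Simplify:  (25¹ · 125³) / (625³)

25¹ = 5^2; 125³ = 5^9; 625³ = 5^12
Combine exponents: 5^(-1)

5^(-1)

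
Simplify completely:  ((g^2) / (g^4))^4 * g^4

Inside the bracket: (g^-2)
Raise to the power 4: (g^-8)
Multiply by g^4: add exponents.

g^(-4)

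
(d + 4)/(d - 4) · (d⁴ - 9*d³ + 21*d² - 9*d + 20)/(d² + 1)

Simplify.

Factor: d⁴ - 9*d³ + 21*d² - 9*d + 20 = (d - 5)·(d² + 1)·(d - 4)
Cancel the common factors (d² + 1), (d - 4).

d² - d - 20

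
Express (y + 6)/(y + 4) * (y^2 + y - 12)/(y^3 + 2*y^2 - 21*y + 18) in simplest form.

Factor: y^2 + y - 12 = (y - 3)*(y + 4);  y^3 + 2*y^2 - 21*y + 18 = (y - 3)*(y + 6)*(y - 1)
Cancel the common factors (y - 3), (y + 6), (y + 4).

1/(y - 1)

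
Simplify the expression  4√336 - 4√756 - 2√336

-16*√21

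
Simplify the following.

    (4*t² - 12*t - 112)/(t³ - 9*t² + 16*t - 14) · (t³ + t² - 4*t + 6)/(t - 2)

Factor: 4*t² - 12*t - 112 = 4·(t + 4)·(t - 7);  t³ - 9*t² + 16*t - 14 = (t² - 2*t + 2)·(t - 7);  t³ + t² - 4*t + 6 = (t + 3)·(t² - 2*t + 2)
Cancel the common factors (t² - 2*t + 2), (t - 7).

(4*t² + 28*t + 48)/(t - 2)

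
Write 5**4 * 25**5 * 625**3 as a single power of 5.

5**26

5**4 = 5**4; 25**5 = 5**10; 625**3 = 5**12
Combine exponents: 5**26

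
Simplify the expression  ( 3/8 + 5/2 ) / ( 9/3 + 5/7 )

161/208

Numerator: 3/8 + 5/2 = 23/8
Denominator: 9/3 + 5/7 = 26/7
Divide: (23/8) · (7/26) = 161/208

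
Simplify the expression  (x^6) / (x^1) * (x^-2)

Quotient: x^5
Multiply by (x^-2): add exponents.

x^3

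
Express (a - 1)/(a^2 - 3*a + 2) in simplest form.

Factor: a^2 - 3*a + 2 = (a - 2)*(a - 1)
Cancel the common factor (a - 1).

1/(a - 2)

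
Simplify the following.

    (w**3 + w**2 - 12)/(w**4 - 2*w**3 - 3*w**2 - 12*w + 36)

Factor: w**3 + w**2 - 12 = (w - 2)*(w**2 + 3*w + 6);  w**4 - 2*w**3 - 3*w**2 - 12*w + 36 = (w - 2)*(w**2 + 3*w + 6)*(w - 3)
Cancel the common factors (w**2 + 3*w + 6), (w - 2).

1/(w - 3)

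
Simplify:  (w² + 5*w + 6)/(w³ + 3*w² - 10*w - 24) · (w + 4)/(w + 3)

Factor: w² + 5*w + 6 = (w + 2)·(w + 3);  w³ + 3*w² - 10*w - 24 = (w + 2)·(w - 3)·(w + 4)
Cancel the common factors (w + 2), (w + 4), (w + 3).

1/(w - 3)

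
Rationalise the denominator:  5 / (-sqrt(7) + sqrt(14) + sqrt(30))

Group as (sqrt(14) + sqrt(30)) - sqrt(7); multiply by (sqrt(14) + sqrt(30)) + sqrt(7), then rationalise the remaining surd.

(-185*sqrt(7) - 45*sqrt(30) + 115*sqrt(14) + 140*sqrt(15))/311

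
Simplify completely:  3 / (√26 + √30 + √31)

(-12*√6045 + 75*√31 + 81*√30 + 105*√26)/2495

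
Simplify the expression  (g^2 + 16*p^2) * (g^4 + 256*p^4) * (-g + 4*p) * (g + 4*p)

Telescope via difference of squares: ((4*p)+g)((4*p)-g) = -g^2 + 16*p^2, then repeat with the next factor.

-g^8 + 65536*p^8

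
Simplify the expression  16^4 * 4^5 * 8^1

2^29

16^4 = 2^16; 4^5 = 2^10; 8^1 = 2^3
Combine exponents: 2^29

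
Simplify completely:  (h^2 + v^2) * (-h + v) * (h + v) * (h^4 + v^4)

-h^8 + v^8

(v+h)(v-h) = -h^2 + v^2; continue pairing.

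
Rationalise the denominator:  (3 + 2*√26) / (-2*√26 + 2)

(-11 - √26)/10

Multiply numerator and denominator by 2 + 2*√26.
Denominator becomes -100; numerator becomes 10*√26 + 110.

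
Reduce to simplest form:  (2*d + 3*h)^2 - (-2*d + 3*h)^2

24*d*h

Write as f((3*h),(2*d)) - f((3*h),-(2*d)) and expand.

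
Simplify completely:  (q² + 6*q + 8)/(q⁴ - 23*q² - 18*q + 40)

1/(q² - 6*q + 5)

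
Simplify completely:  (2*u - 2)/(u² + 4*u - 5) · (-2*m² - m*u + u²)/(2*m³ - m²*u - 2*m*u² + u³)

2/(-m*u - 5*m + u² + 5*u)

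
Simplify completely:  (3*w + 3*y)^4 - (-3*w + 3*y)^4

Binomially expand both and collect terms in (3*y), (3*w).

648*w*y*(w^2 + y^2)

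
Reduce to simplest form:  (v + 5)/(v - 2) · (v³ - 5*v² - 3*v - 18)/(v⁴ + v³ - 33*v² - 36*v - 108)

(v + 5)/(v² + 4*v - 12)

Factor: v³ - 5*v² - 3*v - 18 = (v² + v + 3)·(v - 6);  v⁴ + v³ - 33*v² - 36*v - 108 = (v² + v + 3)·(v + 6)·(v - 6)
Cancel the common factors (v² + v + 3), (v - 6).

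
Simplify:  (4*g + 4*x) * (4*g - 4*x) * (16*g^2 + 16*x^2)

Pair the conjugate factors: ((4*g)+(4*x))((4*g)-(4*x)) = 16*g^2 - 16*x^2, then repeat with the next factor.

256*g^4 - 256*x^4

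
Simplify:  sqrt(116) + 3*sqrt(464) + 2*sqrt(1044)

sqrt(116) = 2*sqrt(29); 3*sqrt(464) = 12*sqrt(29); 2*sqrt(1044) = 12*sqrt(29)
Combine: (2 + 12 + 12)·sqrt(29) = 26*sqrt(29)

26*sqrt(29)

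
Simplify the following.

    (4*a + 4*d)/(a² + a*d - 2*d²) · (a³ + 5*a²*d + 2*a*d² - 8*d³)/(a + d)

Factor: 4*a + 4*d = 4·(a + d);  a² + a*d - 2*d² = (a - d)·(a + 2*d);  a³ + 5*a²*d + 2*a*d² - 8*d³ = (a + 4*d)·(a - d)·(a + 2*d)
Cancel the common factors (a + 2*d), (a + d), (a - d).

4*a + 16*d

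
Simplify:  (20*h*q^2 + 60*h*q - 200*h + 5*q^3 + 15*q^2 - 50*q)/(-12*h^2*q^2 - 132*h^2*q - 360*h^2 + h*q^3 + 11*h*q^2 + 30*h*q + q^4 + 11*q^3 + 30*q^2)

(5*q - 10)/(-3*h*q - 18*h + q^2 + 6*q)

Factor: 20*h*q^2 + 60*h*q - 200*h + 5*q^3 + 15*q^2 - 50*q = 5*(q - 2)*(4*h + q)*(q + 5);  -12*h^2*q^2 - 132*h^2*q - 360*h^2 + h*q^3 + 11*h*q^2 + 30*h*q + q^4 + 11*q^3 + 30*q^2 = (-3*h + q)*(q + 5)*(q + 6)*(4*h + q)
Cancel the common factors (q + 5), (4*h + q).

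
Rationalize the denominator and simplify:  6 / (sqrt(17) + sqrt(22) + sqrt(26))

(-24*sqrt(2431) + 78*sqrt(26) + 126*sqrt(22) + 186*sqrt(17))/1327

Group as (sqrt(22) + sqrt(26)) + sqrt(17); multiply by (sqrt(22) + sqrt(26)) - sqrt(17), then rationalise the remaining surd.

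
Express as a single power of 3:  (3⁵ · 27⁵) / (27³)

3⁵ = 3^5; 27⁵ = 3^15; 27³ = 3^9
Combine exponents: 3^11

3^11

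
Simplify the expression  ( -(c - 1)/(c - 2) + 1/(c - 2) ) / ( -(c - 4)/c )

c/(c - 4)

Numerator: -(c - 1)/(c - 2) + 1/(c - 2) = -1
Denominator: -(c - 4)/c = (-c + 4)/c
Divide: (-1) · (c/(-c + 4)) = c/(c - 4)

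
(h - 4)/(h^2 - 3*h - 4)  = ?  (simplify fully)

1/(h + 1)

Factor: h^2 - 3*h - 4 = (h - 4)*(h + 1)
Cancel the common factor (h - 4).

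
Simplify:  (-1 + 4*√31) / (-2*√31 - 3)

Multiply numerator and denominator by -3 + 2*√31.
Denominator becomes -115; numerator becomes -14*√31 + 251.

(-251 + 14*√31)/115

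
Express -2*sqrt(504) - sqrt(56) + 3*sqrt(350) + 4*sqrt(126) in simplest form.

13*sqrt(14)

2*sqrt(504) = 12*sqrt(14); sqrt(56) = 2*sqrt(14); 3*sqrt(350) = 15*sqrt(14); 4*sqrt(126) = 12*sqrt(14)
Combine: (-12 - 2 + 15 + 12)·sqrt(14) = 13*sqrt(14)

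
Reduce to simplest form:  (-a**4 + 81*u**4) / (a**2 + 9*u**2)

Difference of fourth powers: factor out (a**2 + 9*u**2).

-a**2 + 9*u**2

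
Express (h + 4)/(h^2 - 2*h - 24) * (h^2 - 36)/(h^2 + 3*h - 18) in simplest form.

Factor: h^2 - 2*h - 24 = (h - 6)*(h + 4);  h^2 - 36 = (h + 6)*(h - 6);  h^2 + 3*h - 18 = (h + 6)*(h - 3)
Cancel the common factors (h + 6), (h - 6), (h + 4).

1/(h - 3)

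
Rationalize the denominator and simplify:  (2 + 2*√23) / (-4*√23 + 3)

Multiply numerator and denominator by 3 + 4*√23.
Denominator becomes -359; numerator becomes 14*√23 + 190.

(-190 - 14*√23)/359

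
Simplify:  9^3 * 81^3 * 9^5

3^28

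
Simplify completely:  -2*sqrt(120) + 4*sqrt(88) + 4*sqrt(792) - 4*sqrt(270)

-16*sqrt(30) + 32*sqrt(22)

2*sqrt(120) = 4*sqrt(30); 4*sqrt(88) = 8*sqrt(22); 4*sqrt(792) = 24*sqrt(22); 4*sqrt(270) = 12*sqrt(30)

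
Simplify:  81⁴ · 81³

3^28

81⁴ = 3^16; 81³ = 3^12
Combine exponents: 3^28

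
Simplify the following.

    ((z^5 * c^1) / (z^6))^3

Inside the bracket: (z^-1) * c^1
Raise to the power 3: (z^-3) * c^3

c^3/z^3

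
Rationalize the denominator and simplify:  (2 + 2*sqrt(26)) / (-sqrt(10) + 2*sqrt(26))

(sqrt(10) + 2*sqrt(26) + 2*sqrt(65) + 52)/47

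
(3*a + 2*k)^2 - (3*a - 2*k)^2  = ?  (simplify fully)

Only the odd-power cross terms survive.

24*a*k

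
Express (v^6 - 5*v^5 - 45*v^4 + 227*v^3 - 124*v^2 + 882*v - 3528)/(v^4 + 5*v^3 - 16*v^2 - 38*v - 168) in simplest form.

v^2 - 10*v + 21

Factor: v^6 - 5*v^5 - 45*v^4 + 227*v^3 - 124*v^2 + 882*v - 3528 = (v - 7)*(v + 7)*(v^2 + 2*v + 6)*(v - 3)*(v - 4);  v^4 + 5*v^3 - 16*v^2 - 38*v - 168 = (v - 4)*(v + 7)*(v^2 + 2*v + 6)
Cancel the common factors (v^2 + 2*v + 6), (v + 7), (v - 4).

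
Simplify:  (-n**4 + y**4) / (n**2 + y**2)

Factor y**4 - n**4 and cancel (n**2 + y**2).

-n**2 + y**2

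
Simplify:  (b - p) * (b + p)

Telescope via difference of squares: (b+p)(b-p) = b^2 - p^2.

b^2 - p^2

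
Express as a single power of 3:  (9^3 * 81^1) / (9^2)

9^3 = 3^6; 81^1 = 3^4; 9^2 = 3^4
Combine exponents: 3^6

3^6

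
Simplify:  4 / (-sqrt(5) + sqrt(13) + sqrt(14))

(-22*sqrt(5) + 4*sqrt(14) + 6*sqrt(13) + 2*sqrt(910))/61

Group as (sqrt(13) + sqrt(14)) - sqrt(5); multiply by (sqrt(13) + sqrt(14)) + sqrt(5), then rationalise the remaining surd.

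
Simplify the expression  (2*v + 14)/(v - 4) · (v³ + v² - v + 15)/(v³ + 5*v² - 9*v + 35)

(2*v + 6)/(v - 4)

Factor: 2*v + 14 = 2·(v + 7);  v³ + v² - v + 15 = (v + 3)·(v² - 2*v + 5);  v³ + 5*v² - 9*v + 35 = (v² - 2*v + 5)·(v + 7)
Cancel the common factors (v² - 2*v + 5), (v + 7).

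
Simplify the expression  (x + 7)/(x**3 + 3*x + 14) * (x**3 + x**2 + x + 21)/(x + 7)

(x + 3)/(x + 2)

Factor: x**3 + 3*x + 14 = (x**2 - 2*x + 7)*(x + 2);  x**3 + x**2 + x + 21 = (x + 3)*(x**2 - 2*x + 7)
Cancel the common factors (x**2 - 2*x + 7), (x + 7).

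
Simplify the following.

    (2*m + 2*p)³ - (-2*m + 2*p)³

16*m*(m² + 3*p²)

Write as f((2*p),(2*m)) - f((2*p),-(2*m)) and expand.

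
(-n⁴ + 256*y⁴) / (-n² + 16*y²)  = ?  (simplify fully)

-n⁴ + 256*y⁴ factors as (-n + 4*y)*(n + 4*y)*(n² + 16*y²).

n² + 16*y²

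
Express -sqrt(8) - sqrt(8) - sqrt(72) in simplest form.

sqrt(8) = 2*sqrt(2); sqrt(8) = 2*sqrt(2); sqrt(72) = 6*sqrt(2)
Combine: (-2 - 2 - 6)·sqrt(2) = -10*sqrt(2)

-10*sqrt(2)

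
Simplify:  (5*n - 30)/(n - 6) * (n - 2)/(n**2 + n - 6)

Factor: 5*n - 30 = 5*(n - 6);  n**2 + n - 6 = (n + 3)*(n - 2)
Cancel the common factors (n - 2), (n - 6).

5/(n + 3)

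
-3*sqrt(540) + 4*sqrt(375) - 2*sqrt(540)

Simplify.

-10*sqrt(15)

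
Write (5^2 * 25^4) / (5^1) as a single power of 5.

5^2 = 5^2; 25^4 = 5^8; 5^1 = 5^1
Combine exponents: 5^9

5^9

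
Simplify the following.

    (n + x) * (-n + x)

(x+n)(x-n) = -n^2 + x^2.

-n^2 + x^2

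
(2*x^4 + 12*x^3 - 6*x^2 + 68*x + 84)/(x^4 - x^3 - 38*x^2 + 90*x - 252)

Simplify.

Factor: 2*x^4 + 12*x^3 - 6*x^2 + 68*x + 84 = 2*(x^2 - 2*x + 6)*(x + 7)*(x + 1);  x^4 - x^3 - 38*x^2 + 90*x - 252 = (x - 6)*(x^2 - 2*x + 6)*(x + 7)
Cancel the common factors (x^2 - 2*x + 6), (x + 7).

(2*x + 2)/(x - 6)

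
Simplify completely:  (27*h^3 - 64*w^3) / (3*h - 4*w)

Apply the difference-of-cubes factorisation and cancel (3*h - 4*w).

9*h^2 + 12*h*w + 16*w^2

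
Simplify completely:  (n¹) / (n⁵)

Quotient: (n^-4)

n^(-4)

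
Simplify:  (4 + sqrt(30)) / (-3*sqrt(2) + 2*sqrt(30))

Multiply numerator and denominator by 3*sqrt(2) + 2*sqrt(30).
Denominator becomes 102; numerator becomes 12*sqrt(2) + 6*sqrt(15) + 8*sqrt(30) + 60.

(6*sqrt(2) + 3*sqrt(15) + 4*sqrt(30) + 30)/51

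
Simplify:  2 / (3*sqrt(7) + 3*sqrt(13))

(-sqrt(7) + sqrt(13))/9

Multiply numerator and denominator by -3*sqrt(7) + 3*sqrt(13).
Denominator becomes 54; numerator becomes -6*sqrt(7) + 6*sqrt(13).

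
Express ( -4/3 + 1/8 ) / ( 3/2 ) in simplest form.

Numerator: -4/3 + 1/8 = -29/24
Denominator: 3/2 = 3/2
Divide: (-29/24) · (2/3) = -29/36

-29/36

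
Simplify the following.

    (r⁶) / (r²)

r⁴

Quotient: r⁴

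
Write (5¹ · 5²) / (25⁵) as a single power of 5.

5^(-7)

5¹ = 5^1; 5² = 5^2; 25⁵ = 5^10
Combine exponents: 5^(-7)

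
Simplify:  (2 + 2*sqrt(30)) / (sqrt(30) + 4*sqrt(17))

(-30 - sqrt(30) + 4*sqrt(17) + 4*sqrt(510))/121

Multiply numerator and denominator by -4*sqrt(17) + sqrt(30).
Denominator becomes -242; numerator becomes -8*sqrt(510) - 8*sqrt(17) + 2*sqrt(30) + 60.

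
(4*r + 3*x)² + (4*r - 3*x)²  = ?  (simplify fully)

32*r² + 18*x²

Write as f((4*r),(3*x)) + f((4*r),-(3*x)) and expand.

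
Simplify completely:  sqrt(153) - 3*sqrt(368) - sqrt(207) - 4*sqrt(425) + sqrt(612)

-15*sqrt(23) - 11*sqrt(17)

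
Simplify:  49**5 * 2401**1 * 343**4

49**5 = 7**10; 2401**1 = 7**4; 343**4 = 7**12
Combine exponents: 7**26

7**26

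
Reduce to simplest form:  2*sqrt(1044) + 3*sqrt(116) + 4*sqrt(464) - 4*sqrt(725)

14*sqrt(29)

2*sqrt(1044) = 12*sqrt(29); 3*sqrt(116) = 6*sqrt(29); 4*sqrt(464) = 16*sqrt(29); 4*sqrt(725) = 20*sqrt(29)
Combine: (12 + 6 + 16 - 20)·sqrt(29) = 14*sqrt(29)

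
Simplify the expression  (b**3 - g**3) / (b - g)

Apply the difference-of-cubes factorisation and cancel (b - g).

b**2 + b*g + g**2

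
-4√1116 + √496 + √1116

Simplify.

4√1116 = 24*√31; √496 = 4*√31; √1116 = 6*√31
Combine: (-24 + 4 + 6)·√31 = -14*√31

-14*√31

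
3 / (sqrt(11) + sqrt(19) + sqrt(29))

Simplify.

Group as (sqrt(11) + sqrt(19)) + sqrt(29); multiply by (sqrt(11) + sqrt(19)) - sqrt(29), then rationalise the remaining surd.

(-6*sqrt(6061) + 3*sqrt(29) + 63*sqrt(19) + 111*sqrt(11))/835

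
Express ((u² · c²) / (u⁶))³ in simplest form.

Inside the bracket: (u^-4) · c²
Raise to the power 3: (u^-12) · c⁶

c⁶/u^12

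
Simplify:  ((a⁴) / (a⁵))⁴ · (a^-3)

a^(-7)

Inside the bracket: (a^-1)
Raise to the power 4: (a^-4)
Multiply by (a^-3): add exponents.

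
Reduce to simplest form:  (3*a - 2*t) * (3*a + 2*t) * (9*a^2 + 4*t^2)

81*a^4 - 16*t^4

Pair the conjugate factors: ((3*a)+(2*t))((3*a)-(2*t)) = 9*a^2 - 4*t^2, then repeat with the next factor.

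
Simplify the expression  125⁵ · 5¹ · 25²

125⁵ = 5^15; 5¹ = 5^1; 25² = 5^4
Combine exponents: 5^20

5^20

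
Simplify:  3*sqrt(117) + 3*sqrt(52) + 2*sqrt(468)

27*sqrt(13)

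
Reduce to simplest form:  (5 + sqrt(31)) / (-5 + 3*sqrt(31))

(10*sqrt(31) + 59)/127

Multiply numerator and denominator by -3*sqrt(31) - 5.
Denominator becomes -254; numerator becomes -118 - 20*sqrt(31).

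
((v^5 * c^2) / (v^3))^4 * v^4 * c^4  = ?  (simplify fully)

c^12*v^12

Inside the bracket: v^2 * c^2
Raise to the power 4: v^8 * c^8
Multiply by v^4 * c^4: add exponents.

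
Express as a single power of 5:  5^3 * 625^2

5^3 = 5^3; 625^2 = 5^8
Combine exponents: 5^11

5^11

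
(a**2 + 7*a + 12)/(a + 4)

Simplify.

Factor: a**2 + 7*a + 12 = (a + 4)*(a + 3)
Cancel the common factor (a + 4).

a + 3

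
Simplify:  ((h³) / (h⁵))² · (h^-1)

h^(-5)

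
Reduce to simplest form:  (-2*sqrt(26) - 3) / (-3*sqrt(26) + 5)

(sqrt(26) + 9)/11

Multiply numerator and denominator by 5 + 3*sqrt(26).
Denominator becomes -209; numerator becomes -171 - 19*sqrt(26).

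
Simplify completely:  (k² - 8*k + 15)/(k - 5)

k - 3

Factor: k² - 8*k + 15 = (k - 3)·(k - 5)
Cancel the common factor (k - 5).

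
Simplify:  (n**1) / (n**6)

n**(-5)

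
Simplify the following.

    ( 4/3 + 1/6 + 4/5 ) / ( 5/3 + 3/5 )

Numerator: 4/3 + 1/6 + 4/5 = 23/10
Denominator: 5/3 + 3/5 = 34/15
Divide: (23/10) · (15/34) = 69/68

69/68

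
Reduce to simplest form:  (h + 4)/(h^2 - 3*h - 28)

Factor: h^2 - 3*h - 28 = (h + 4)*(h - 7)
Cancel the common factor (h + 4).

1/(h - 7)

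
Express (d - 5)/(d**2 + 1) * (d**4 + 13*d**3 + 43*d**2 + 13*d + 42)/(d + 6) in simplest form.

Factor: d**4 + 13*d**3 + 43*d**2 + 13*d + 42 = (d + 7)*(d + 6)*(d**2 + 1)
Cancel the common factors (d**2 + 1), (d + 6).

d**2 + 2*d - 35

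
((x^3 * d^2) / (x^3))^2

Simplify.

d^4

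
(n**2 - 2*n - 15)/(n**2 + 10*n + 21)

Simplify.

Factor: n**2 - 2*n - 15 = (n + 3)*(n - 5);  n**2 + 10*n + 21 = (n + 7)*(n + 3)
Cancel the common factor (n + 3).

(n - 5)/(n + 7)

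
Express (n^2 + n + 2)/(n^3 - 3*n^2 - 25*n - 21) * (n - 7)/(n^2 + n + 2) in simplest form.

Factor: n^3 - 3*n^2 - 25*n - 21 = (n + 1)*(n + 3)*(n - 7)
Cancel the common factors (n^2 + n + 2), (n - 7).

1/(n^2 + 4*n + 3)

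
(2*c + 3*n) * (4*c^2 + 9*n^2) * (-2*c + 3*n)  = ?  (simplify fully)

Pair the conjugate factors: ((3*n)+(2*c))((3*n)-(2*c)) = -4*c^2 + 9*n^2, then repeat with the next factor.

-16*c^4 + 81*n^4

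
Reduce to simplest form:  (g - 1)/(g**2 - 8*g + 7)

1/(g - 7)

Factor: g**2 - 8*g + 7 = (g - 1)*(g - 7)
Cancel the common factor (g - 1).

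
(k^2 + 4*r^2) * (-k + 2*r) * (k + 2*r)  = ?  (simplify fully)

Pair the conjugate factors: ((2*r)+k)((2*r)-k) = -k^2 + 4*r^2, then repeat with the next factor.

-k^4 + 16*r^4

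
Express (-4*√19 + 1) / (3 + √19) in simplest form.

(-79 + 13*√19)/10

Multiply numerator and denominator by -√19 + 3.
Denominator becomes -10; numerator becomes -13*√19 + 79.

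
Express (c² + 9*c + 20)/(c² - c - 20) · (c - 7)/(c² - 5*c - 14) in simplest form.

(c + 5)/(c² - 3*c - 10)

Factor: c² + 9*c + 20 = (c + 4)·(c + 5);  c² - c - 20 = (c - 5)·(c + 4);  c² - 5*c - 14 = (c - 7)·(c + 2)
Cancel the common factors (c - 7), (c + 4).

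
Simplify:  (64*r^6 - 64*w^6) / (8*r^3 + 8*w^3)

64*r^6 - 64*w^6 factors as 64*(r - w)*(r + w)*(r^2 - r*w + w^2)*(r^2 + r*w + w^2).

8*r^3 - 8*w^3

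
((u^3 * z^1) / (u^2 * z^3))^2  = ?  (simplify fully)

Inside the bracket: u^1 * (z^-2)
Raise to the power 2: u^2 * (z^-4)

u^2/z^4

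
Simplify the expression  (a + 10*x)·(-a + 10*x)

-a² + 100*x²

Product of conjugates: (P+Q)(P-Q) = P^2 - Q^2.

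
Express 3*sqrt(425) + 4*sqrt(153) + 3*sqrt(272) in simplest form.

39*sqrt(17)

3*sqrt(425) = 15*sqrt(17); 4*sqrt(153) = 12*sqrt(17); 3*sqrt(272) = 12*sqrt(17)
Combine: (15 + 12 + 12)·sqrt(17) = 39*sqrt(17)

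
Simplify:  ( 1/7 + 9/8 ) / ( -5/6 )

Numerator: 1/7 + 9/8 = 71/56
Denominator: -5/6 = -5/6
Divide: (71/56) · (-6/5) = -213/140

-213/140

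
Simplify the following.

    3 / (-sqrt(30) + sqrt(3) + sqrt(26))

(3*sqrt(30) + 21*sqrt(26) + 159*sqrt(3) + 36*sqrt(65))/311

Group as (sqrt(3) + sqrt(26)) - sqrt(30); multiply by (sqrt(3) + sqrt(26)) + sqrt(30), then rationalise the remaining surd.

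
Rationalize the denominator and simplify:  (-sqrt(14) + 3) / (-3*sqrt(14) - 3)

(-4*sqrt(14) + 17)/39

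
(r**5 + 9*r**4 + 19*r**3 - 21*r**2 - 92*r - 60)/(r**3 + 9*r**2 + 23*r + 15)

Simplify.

Factor: r**5 + 9*r**4 + 19*r**3 - 21*r**2 - 92*r - 60 = (r + 3)*(r + 1)*(r + 2)*(r + 5)*(r - 2);  r**3 + 9*r**2 + 23*r + 15 = (r + 3)*(r + 1)*(r + 5)
Cancel the common factors (r + 1), (r + 5), (r + 3).

r**2 - 4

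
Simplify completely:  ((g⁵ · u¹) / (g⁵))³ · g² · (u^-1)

g²*u²

Inside the bracket: u¹
Raise to the power 3: u³
Multiply by g² · (u^-1): add exponents.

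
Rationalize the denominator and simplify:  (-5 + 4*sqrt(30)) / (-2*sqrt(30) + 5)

Multiply numerator and denominator by 5 + 2*sqrt(30).
Denominator becomes -95; numerator becomes 10*sqrt(30) + 215.

(-43 - 2*sqrt(30))/19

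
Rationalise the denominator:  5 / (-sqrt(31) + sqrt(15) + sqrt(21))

(-5*sqrt(31) + 25*sqrt(21) + 37*sqrt(15) + 6*sqrt(1085))/247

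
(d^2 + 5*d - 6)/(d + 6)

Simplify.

Factor: d^2 + 5*d - 6 = (d - 1)*(d + 6)
Cancel the common factor (d + 6).

d - 1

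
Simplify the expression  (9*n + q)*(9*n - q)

81*n^2 - q^2

Product of conjugates: (P+Q)(P-Q) = P^2 - Q^2.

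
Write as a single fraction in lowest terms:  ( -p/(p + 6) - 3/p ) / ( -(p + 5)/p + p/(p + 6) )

(p² + 3*p + 18)/(11*p + 30)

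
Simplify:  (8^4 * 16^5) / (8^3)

8^4 = 2^12; 16^5 = 2^20; 8^3 = 2^9
Combine exponents: 2^23

2^23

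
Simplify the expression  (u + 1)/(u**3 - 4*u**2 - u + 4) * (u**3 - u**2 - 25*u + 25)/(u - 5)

Factor: u**3 - 4*u**2 - u + 4 = (u + 1)*(u - 4)*(u - 1);  u**3 - u**2 - 25*u + 25 = (u - 5)*(u - 1)*(u + 5)
Cancel the common factors (u - 5), (u - 1), (u + 1).

(u + 5)/(u - 4)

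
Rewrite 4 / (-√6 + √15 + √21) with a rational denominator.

Group as (√15 + √21) - √6; multiply by (√15 + √21) + √6, then rationalise the remaining surd.

(-5*√6 + 2*√15 + √210)/15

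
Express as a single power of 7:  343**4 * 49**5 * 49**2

7**26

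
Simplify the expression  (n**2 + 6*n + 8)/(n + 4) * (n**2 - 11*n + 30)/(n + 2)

n**2 - 11*n + 30

Factor: n**2 + 6*n + 8 = (n + 4)*(n + 2);  n**2 - 11*n + 30 = (n - 6)*(n - 5)
Cancel the common factors (n + 2), (n + 4).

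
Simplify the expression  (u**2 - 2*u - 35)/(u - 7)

u + 5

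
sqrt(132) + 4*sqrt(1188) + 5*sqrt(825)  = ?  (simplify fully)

sqrt(132) = 2*sqrt(33); 4*sqrt(1188) = 24*sqrt(33); 5*sqrt(825) = 25*sqrt(33)
Combine: (2 + 24 + 25)·sqrt(33) = 51*sqrt(33)

51*sqrt(33)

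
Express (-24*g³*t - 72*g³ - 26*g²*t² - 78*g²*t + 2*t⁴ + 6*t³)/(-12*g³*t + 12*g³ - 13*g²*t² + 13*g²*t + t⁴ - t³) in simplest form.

(2*t + 6)/(t - 1)

Factor: -24*g³*t - 72*g³ - 26*g²*t² - 78*g²*t + 2*t⁴ + 6*t³ = 2·(3*g + t)·(t + 3)·(g + t)·(-4*g + t);  -12*g³*t + 12*g³ - 13*g²*t² + 13*g²*t + t⁴ - t³ = (t - 1)·(-4*g + t)·(g + t)·(3*g + t)
Cancel the common factors (3*g + t), (g + t), (-4*g + t).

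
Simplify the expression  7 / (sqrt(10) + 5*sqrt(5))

Multiply numerator and denominator by -5*sqrt(5) + sqrt(10).
Denominator becomes -115; numerator becomes -35*sqrt(5) + 7*sqrt(10).

(-7*sqrt(10) + 35*sqrt(5))/115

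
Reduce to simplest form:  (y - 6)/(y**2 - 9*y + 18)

Factor: y**2 - 9*y + 18 = (y - 3)*(y - 6)
Cancel the common factor (y - 6).

1/(y - 3)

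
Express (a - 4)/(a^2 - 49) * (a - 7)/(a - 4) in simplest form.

Factor: a^2 - 49 = (a + 7)*(a - 7)
Cancel the common factors (a - 7), (a - 4).

1/(a + 7)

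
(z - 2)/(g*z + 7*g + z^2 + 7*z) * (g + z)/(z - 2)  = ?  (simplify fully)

1/(z + 7)

Factor: g*z + 7*g + z^2 + 7*z = (z + 7)*(g + z)
Cancel the common factors (g + z), (z - 2).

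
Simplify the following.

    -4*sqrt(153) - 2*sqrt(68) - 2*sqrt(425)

-26*sqrt(17)

4*sqrt(153) = 12*sqrt(17); 2*sqrt(68) = 4*sqrt(17); 2*sqrt(425) = 10*sqrt(17)
Combine: (-12 - 4 - 10)·sqrt(17) = -26*sqrt(17)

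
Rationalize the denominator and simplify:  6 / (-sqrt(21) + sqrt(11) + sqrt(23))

Group as (sqrt(11) + sqrt(23)) - sqrt(21); multiply by (sqrt(11) + sqrt(23)) + sqrt(21), then rationalise the remaining surd.

(-26*sqrt(21) + 18*sqrt(23) + 66*sqrt(11) + 4*sqrt(5313))/281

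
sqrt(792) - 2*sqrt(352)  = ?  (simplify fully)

sqrt(792) = 6*sqrt(22); 2*sqrt(352) = 8*sqrt(22)
Combine: (6 - 8)·sqrt(22) = -2*sqrt(22)

-2*sqrt(22)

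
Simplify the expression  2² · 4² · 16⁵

2^26

2² = 2^2; 4² = 2^4; 16⁵ = 2^20
Combine exponents: 2^26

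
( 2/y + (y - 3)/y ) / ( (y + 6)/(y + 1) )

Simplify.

Numerator: 2/y + (y - 3)/y = (y - 1)/y
Denominator: (y + 6)/(y + 1) = (y + 6)/(y + 1)
Divide: ((y - 1)/y) · ((y + 1)/(y + 6)) = (y^2 - 1)/(y^2 + 6*y)

(y^2 - 1)/(y^2 + 6*y)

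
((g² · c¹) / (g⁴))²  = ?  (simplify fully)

Inside the bracket: (g^-2) · c¹
Raise to the power 2: (g^-4) · c²

c²/g⁴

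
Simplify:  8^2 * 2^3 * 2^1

2^10

8^2 = 2^6; 2^3 = 2^3; 2^1 = 2^1
Combine exponents: 2^10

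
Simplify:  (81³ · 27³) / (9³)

3^15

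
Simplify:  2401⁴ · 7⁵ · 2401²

7^29

2401⁴ = 7^16; 7⁵ = 7^5; 2401² = 7^8
Combine exponents: 7^29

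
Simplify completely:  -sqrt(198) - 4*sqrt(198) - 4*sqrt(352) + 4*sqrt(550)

-11*sqrt(22)

sqrt(198) = 3*sqrt(22); 4*sqrt(198) = 12*sqrt(22); 4*sqrt(352) = 16*sqrt(22); 4*sqrt(550) = 20*sqrt(22)
Combine: (-3 - 12 - 16 + 20)·sqrt(22) = -11*sqrt(22)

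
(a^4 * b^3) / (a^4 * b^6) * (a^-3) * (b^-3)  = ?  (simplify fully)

1/(a^3*b^6)

Quotient: (b^-3)
Multiply by (a^-3) * (b^-3): add exponents.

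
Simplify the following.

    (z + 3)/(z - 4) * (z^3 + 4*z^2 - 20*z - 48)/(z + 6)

z^2 + 5*z + 6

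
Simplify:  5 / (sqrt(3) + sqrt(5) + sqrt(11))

(-10*sqrt(165) - 15*sqrt(11) + 45*sqrt(5) + 65*sqrt(3))/51

Group as (sqrt(5) + sqrt(11)) + sqrt(3); multiply by (sqrt(5) + sqrt(11)) - sqrt(3), then rationalise the remaining surd.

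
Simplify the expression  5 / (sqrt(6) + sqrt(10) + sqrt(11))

Group as (sqrt(10) + sqrt(11)) + sqrt(6); multiply by (sqrt(10) + sqrt(11)) - sqrt(6), then rationalise the remaining surd.

(-4*sqrt(165) + 5*sqrt(11) + 7*sqrt(10) + 15*sqrt(6))/43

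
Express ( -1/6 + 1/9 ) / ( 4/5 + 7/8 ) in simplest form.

-20/603

Numerator: -1/6 + 1/9 = -1/18
Denominator: 4/5 + 7/8 = 67/40
Divide: (-1/18) · (40/67) = -20/603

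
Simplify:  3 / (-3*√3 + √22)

(-9*√3 - 3*√22)/5

Multiply numerator and denominator by √22 + 3*√3.
Denominator becomes -5; numerator becomes 3*√22 + 9*√3.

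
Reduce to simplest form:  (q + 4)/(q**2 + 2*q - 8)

1/(q - 2)

Factor: q**2 + 2*q - 8 = (q - 2)*(q + 4)
Cancel the common factor (q + 4).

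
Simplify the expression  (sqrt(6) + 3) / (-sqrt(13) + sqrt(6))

(-3*sqrt(13) - sqrt(78) - 3*sqrt(6) - 6)/7

Multiply numerator and denominator by sqrt(6) + sqrt(13).
Denominator becomes -7; numerator becomes 6 + 3*sqrt(6) + sqrt(78) + 3*sqrt(13).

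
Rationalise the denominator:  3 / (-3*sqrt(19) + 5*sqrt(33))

(3*sqrt(19) + 5*sqrt(33))/218

Multiply numerator and denominator by 3*sqrt(19) + 5*sqrt(33).
Denominator becomes 654; numerator becomes 9*sqrt(19) + 15*sqrt(33).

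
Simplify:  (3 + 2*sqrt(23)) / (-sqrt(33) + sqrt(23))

Multiply numerator and denominator by sqrt(23) + sqrt(33).
Denominator becomes -10; numerator becomes 3*sqrt(23) + 3*sqrt(33) + 46 + 2*sqrt(759).

(-2*sqrt(759) - 46 - 3*sqrt(33) - 3*sqrt(23))/10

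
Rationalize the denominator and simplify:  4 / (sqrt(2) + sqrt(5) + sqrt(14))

(-44*sqrt(5) - 68*sqrt(2) + 16*sqrt(35) + 28*sqrt(14))/9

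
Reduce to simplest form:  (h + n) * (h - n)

h^2 - n^2

Telescope via difference of squares: (h+n)(h-n) = h^2 - n^2.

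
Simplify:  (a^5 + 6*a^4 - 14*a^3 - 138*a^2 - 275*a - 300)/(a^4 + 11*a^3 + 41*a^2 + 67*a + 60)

Factor: a^5 + 6*a^4 - 14*a^3 - 138*a^2 - 275*a - 300 = (a + 5)*(a + 4)*(a^2 + 2*a + 3)*(a - 5);  a^4 + 11*a^3 + 41*a^2 + 67*a + 60 = (a^2 + 2*a + 3)*(a + 5)*(a + 4)
Cancel the common factors (a^2 + 2*a + 3), (a + 4), (a + 5).

a - 5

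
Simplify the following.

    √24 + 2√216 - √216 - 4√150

√24 = 2*√6; 2√216 = 12*√6; √216 = 6*√6; 4√150 = 20*√6
Combine: (2 + 12 - 6 - 20)·√6 = -12*√6

-12*√6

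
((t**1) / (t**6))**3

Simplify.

Inside the bracket: (t**-5)
Raise to the power 3: (t**-15)

t**(-15)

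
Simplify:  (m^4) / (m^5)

Quotient: (m^-1)

1/m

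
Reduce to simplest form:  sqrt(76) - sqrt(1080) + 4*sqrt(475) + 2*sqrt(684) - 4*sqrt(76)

-6*sqrt(30) + 26*sqrt(19)

sqrt(76) = 2*sqrt(19); sqrt(1080) = 6*sqrt(30); 4*sqrt(475) = 20*sqrt(19); 2*sqrt(684) = 12*sqrt(19); 4*sqrt(76) = 8*sqrt(19)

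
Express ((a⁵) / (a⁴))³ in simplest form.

a³

Inside the bracket: a¹
Raise to the power 3: a³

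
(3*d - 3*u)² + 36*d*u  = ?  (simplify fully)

Expanding gives 9*d² + 18*d*u + 9*u², a perfect square.

9*(d + u)²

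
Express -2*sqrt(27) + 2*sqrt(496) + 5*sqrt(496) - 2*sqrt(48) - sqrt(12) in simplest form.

-16*sqrt(3) + 28*sqrt(31)

2*sqrt(27) = 6*sqrt(3); 2*sqrt(496) = 8*sqrt(31); 5*sqrt(496) = 20*sqrt(31); 2*sqrt(48) = 8*sqrt(3); sqrt(12) = 2*sqrt(3)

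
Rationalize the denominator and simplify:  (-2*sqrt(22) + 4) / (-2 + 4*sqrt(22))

(-14 + sqrt(22))/29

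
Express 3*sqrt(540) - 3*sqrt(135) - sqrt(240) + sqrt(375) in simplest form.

10*sqrt(15)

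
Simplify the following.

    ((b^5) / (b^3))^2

Inside the bracket: b^2
Raise to the power 2: b^4

b^4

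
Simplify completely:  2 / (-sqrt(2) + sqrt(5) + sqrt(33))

Group as (sqrt(5) + sqrt(33)) - sqrt(2); multiply by (sqrt(5) + sqrt(33)) + sqrt(2), then rationalise the remaining surd.

(-15*sqrt(5) - sqrt(330) + 18*sqrt(2) + 13*sqrt(33))/159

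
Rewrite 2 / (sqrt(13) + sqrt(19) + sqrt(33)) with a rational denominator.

(-4*sqrt(8151) - 2*sqrt(33) + 54*sqrt(19) + 78*sqrt(13))/987

Group as (sqrt(13) + sqrt(33)) + sqrt(19); multiply by (sqrt(13) + sqrt(33)) - sqrt(19), then rationalise the remaining surd.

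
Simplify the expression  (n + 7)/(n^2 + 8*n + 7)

Factor: n^2 + 8*n + 7 = (n + 7)*(n + 1)
Cancel the common factor (n + 7).

1/(n + 1)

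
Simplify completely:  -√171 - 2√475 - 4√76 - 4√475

√171 = 3*√19; 2√475 = 10*√19; 4√76 = 8*√19; 4√475 = 20*√19
Combine: (-3 - 10 - 8 - 20)·√19 = -41*√19

-41*√19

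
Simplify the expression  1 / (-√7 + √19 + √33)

(-45*√7 - 7*√33 + 21*√19 + 2*√4389)/483

Group as (√19 + √33) - √7; multiply by (√19 + √33) + √7, then rationalise the remaining surd.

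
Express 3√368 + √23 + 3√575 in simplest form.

3√368 = 12*√23; √23 = √23; 3√575 = 15*√23
Combine: (12 + 1 + 15)·√23 = 28*√23

28*√23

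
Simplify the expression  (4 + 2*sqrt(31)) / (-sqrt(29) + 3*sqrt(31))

Multiply numerator and denominator by sqrt(29) + 3*sqrt(31).
Denominator becomes 250; numerator becomes 4*sqrt(29) + 2*sqrt(899) + 12*sqrt(31) + 186.

(2*sqrt(29) + sqrt(899) + 6*sqrt(31) + 93)/125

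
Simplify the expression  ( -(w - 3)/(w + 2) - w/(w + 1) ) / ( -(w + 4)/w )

Numerator: -(w - 3)/(w + 2) - w/(w + 1) = (-2*w^2 + 3)/(w^2 + 3*w + 2)
Denominator: -(w + 4)/w = (-w - 4)/w
Divide: ((-2*w^2 + 3)/(w^2 + 3*w + 2)) · (w/(-w - 4)) = (2*w^3 - 3*w)/(w^3 + 7*w^2 + 14*w + 8)

(2*w^3 - 3*w)/(w^3 + 7*w^2 + 14*w + 8)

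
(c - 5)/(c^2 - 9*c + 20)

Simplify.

1/(c - 4)

Factor: c^2 - 9*c + 20 = (c - 5)*(c - 4)
Cancel the common factor (c - 5).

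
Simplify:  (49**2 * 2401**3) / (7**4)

49**2 = 7**4; 2401**3 = 7**12; 7**4 = 7**4
Combine exponents: 7**12

7**12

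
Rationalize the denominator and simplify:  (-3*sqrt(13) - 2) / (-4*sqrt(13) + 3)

(17*sqrt(13) + 162)/199

Multiply numerator and denominator by 3 + 4*sqrt(13).
Denominator becomes -199; numerator becomes -162 - 17*sqrt(13).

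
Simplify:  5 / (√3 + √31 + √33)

(-30*√341 + 5*√33 + 25*√31 + 305*√3)/371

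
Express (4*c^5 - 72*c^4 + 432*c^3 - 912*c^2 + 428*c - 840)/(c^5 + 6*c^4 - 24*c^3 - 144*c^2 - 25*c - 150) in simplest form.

Factor: 4*c^5 - 72*c^4 + 432*c^3 - 912*c^2 + 428*c - 840 = 4*(c - 7)*(c - 5)*(c^2 + 1)*(c - 6);  c^5 + 6*c^4 - 24*c^3 - 144*c^2 - 25*c - 150 = (c^2 + 1)*(c + 6)*(c + 5)*(c - 5)
Cancel the common factors (c^2 + 1), (c - 5).

(4*c^2 - 52*c + 168)/(c^2 + 11*c + 30)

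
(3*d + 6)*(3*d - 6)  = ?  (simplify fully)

Product of conjugates: (P+Q)(P-Q) = P**2 - Q**2.

9*d**2 - 36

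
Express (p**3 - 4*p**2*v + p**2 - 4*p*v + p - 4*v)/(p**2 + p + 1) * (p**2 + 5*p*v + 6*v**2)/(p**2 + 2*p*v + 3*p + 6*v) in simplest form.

(p**2 - p*v - 12*v**2)/(p + 3)

Factor: p**3 - 4*p**2*v + p**2 - 4*p*v + p - 4*v = (p - 4*v)*(p**2 + p + 1);  p**2 + 5*p*v + 6*v**2 = (p + 3*v)*(p + 2*v);  p**2 + 2*p*v + 3*p + 6*v = (p + 3)*(p + 2*v)
Cancel the common factors (p**2 + p + 1), (p + 2*v).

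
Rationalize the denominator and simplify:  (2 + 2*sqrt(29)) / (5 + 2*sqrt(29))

(-6*sqrt(29) + 106)/91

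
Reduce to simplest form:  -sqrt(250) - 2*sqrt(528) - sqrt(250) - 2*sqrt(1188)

sqrt(250) = 5*sqrt(10); 2*sqrt(528) = 8*sqrt(33); sqrt(250) = 5*sqrt(10); 2*sqrt(1188) = 12*sqrt(33)

-20*sqrt(33) - 10*sqrt(10)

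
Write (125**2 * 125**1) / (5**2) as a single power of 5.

5**7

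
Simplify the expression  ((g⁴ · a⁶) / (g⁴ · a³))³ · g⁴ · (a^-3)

a⁶*g⁴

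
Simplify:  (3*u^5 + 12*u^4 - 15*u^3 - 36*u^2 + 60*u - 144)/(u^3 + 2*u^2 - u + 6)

3*u^2 + 6*u - 24

Factor: 3*u^5 + 12*u^4 - 15*u^3 - 36*u^2 + 60*u - 144 = 3*(u + 3)*(u - 2)*(u + 4)*(u^2 - u + 2);  u^3 + 2*u^2 - u + 6 = (u^2 - u + 2)*(u + 3)
Cancel the common factors (u^2 - u + 2), (u + 3).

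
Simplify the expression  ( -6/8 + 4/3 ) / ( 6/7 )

49/72

Numerator: -6/8 + 4/3 = 7/12
Denominator: 6/7 = 6/7
Divide: (7/12) · (7/6) = 49/72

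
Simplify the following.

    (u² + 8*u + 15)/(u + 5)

u + 3

Factor: u² + 8*u + 15 = (u + 3)·(u + 5)
Cancel the common factor (u + 5).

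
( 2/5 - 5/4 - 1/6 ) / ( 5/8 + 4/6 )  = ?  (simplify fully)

Numerator: 2/5 - 5/4 - 1/6 = -61/60
Denominator: 5/8 + 4/6 = 31/24
Divide: (-61/60) · (24/31) = -122/155

-122/155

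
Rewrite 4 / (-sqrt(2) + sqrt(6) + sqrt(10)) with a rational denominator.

Group as (sqrt(6) + sqrt(10)) - sqrt(2); multiply by (sqrt(6) + sqrt(10)) + sqrt(2), then rationalise the remaining surd.

(-14*sqrt(2) - 2*sqrt(10) + 6*sqrt(6) + 4*sqrt(30))/11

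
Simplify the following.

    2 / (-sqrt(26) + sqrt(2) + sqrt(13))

(-22*sqrt(26) - 30*sqrt(13) - 74*sqrt(2) - 104)/17

Group as (sqrt(2) + sqrt(13)) - sqrt(26); multiply by (sqrt(2) + sqrt(13)) + sqrt(26), then rationalise the remaining surd.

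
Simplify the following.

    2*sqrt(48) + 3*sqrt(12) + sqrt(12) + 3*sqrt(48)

28*sqrt(3)

2*sqrt(48) = 8*sqrt(3); 3*sqrt(12) = 6*sqrt(3); sqrt(12) = 2*sqrt(3); 3*sqrt(48) = 12*sqrt(3)
Combine: (8 + 6 + 2 + 12)·sqrt(3) = 28*sqrt(3)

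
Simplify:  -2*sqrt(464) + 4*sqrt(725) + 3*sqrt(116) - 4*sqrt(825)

2*sqrt(464) = 8*sqrt(29); 4*sqrt(725) = 20*sqrt(29); 3*sqrt(116) = 6*sqrt(29); 4*sqrt(825) = 20*sqrt(33)

-20*sqrt(33) + 18*sqrt(29)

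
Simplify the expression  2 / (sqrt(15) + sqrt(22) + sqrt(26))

Group as (sqrt(15) + sqrt(26)) + sqrt(22); multiply by (sqrt(15) + sqrt(26)) - sqrt(22), then rationalise the remaining surd.

(-8*sqrt(2145) + 22*sqrt(26) + 38*sqrt(22) + 66*sqrt(15))/1199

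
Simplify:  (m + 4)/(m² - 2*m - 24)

1/(m - 6)

Factor: m² - 2*m - 24 = (m + 4)·(m - 6)
Cancel the common factor (m + 4).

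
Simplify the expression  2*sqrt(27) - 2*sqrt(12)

2*sqrt(3)

2*sqrt(27) = 6*sqrt(3); 2*sqrt(12) = 4*sqrt(3)
Combine: (6 - 4)·sqrt(3) = 2*sqrt(3)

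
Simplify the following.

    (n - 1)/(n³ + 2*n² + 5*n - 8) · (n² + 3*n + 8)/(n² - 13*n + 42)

Factor: n³ + 2*n² + 5*n - 8 = (n² + 3*n + 8)·(n - 1);  n² - 13*n + 42 = (n - 7)·(n - 6)
Cancel the common factors (n² + 3*n + 8), (n - 1).

1/(n² - 13*n + 42)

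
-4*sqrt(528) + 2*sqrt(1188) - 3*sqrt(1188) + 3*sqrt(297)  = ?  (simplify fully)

4*sqrt(528) = 16*sqrt(33); 2*sqrt(1188) = 12*sqrt(33); 3*sqrt(1188) = 18*sqrt(33); 3*sqrt(297) = 9*sqrt(33)
Combine: (-16 + 12 - 18 + 9)·sqrt(33) = -13*sqrt(33)

-13*sqrt(33)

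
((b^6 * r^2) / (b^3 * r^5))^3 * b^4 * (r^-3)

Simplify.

b^13/r^12

Inside the bracket: b^3 * (r^-3)
Raise to the power 3: b^9 * (r^-9)
Multiply by b^4 * (r^-3): add exponents.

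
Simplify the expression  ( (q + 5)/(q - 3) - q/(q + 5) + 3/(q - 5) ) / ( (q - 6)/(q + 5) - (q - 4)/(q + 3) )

Numerator: (q + 5)/(q - 3) - q/(q + 5) + 3/(q - 5) = (16*q^2 - 34*q - 170)/(q^3 - 3*q^2 - 25*q + 75)
Denominator: (q - 6)/(q + 5) - (q - 4)/(q + 3) = (-4*q + 2)/(q^2 + 8*q + 15)
Divide: ((16*q^2 - 34*q - 170)/(q^3 - 3*q^2 - 25*q + 75)) · ((q^2 + 8*q + 15)/(-4*q + 2)) = (-8*q^3 - 7*q^2 + 136*q + 255)/(2*q^3 - 17*q^2 + 38*q - 15)

(-8*q^3 - 7*q^2 + 136*q + 255)/(2*q^3 - 17*q^2 + 38*q - 15)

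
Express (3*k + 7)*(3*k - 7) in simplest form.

Difference of squares with P = 3*k, Q = 7.

9*k**2 - 49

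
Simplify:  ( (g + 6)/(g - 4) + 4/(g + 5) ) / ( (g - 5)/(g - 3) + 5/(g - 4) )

(g^3 + 12*g^2 - 31*g - 42)/(g^3 + g^2 - 15*g + 25)

Numerator: (g + 6)/(g - 4) + 4/(g + 5) = (g^2 + 15*g + 14)/(g^2 + g - 20)
Denominator: (g - 5)/(g - 3) + 5/(g - 4) = (g^2 - 4*g + 5)/(g^2 - 7*g + 12)
Divide: ((g^2 + 15*g + 14)/(g^2 + g - 20)) · ((g^2 - 7*g + 12)/(g^2 - 4*g + 5)) = (g^3 + 12*g^2 - 31*g - 42)/(g^3 + g^2 - 15*g + 25)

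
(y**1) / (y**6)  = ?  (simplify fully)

Quotient: (y**-5)

y**(-5)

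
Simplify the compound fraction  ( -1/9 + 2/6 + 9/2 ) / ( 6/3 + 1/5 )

425/198

Numerator: -1/9 + 2/6 + 9/2 = 85/18
Denominator: 6/3 + 1/5 = 11/5
Divide: (85/18) · (5/11) = 425/198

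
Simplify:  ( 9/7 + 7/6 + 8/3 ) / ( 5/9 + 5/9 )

Numerator: 9/7 + 7/6 + 8/3 = 215/42
Denominator: 5/9 + 5/9 = 10/9
Divide: (215/42) · (9/10) = 129/28

129/28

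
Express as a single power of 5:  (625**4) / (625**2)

625**4 = 5**16; 625**2 = 5**8
Combine exponents: 5**8

5**8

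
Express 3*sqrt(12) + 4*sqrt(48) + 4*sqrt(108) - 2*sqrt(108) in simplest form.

3*sqrt(12) = 6*sqrt(3); 4*sqrt(48) = 16*sqrt(3); 4*sqrt(108) = 24*sqrt(3); 2*sqrt(108) = 12*sqrt(3)
Combine: (6 + 16 + 24 - 12)·sqrt(3) = 34*sqrt(3)

34*sqrt(3)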